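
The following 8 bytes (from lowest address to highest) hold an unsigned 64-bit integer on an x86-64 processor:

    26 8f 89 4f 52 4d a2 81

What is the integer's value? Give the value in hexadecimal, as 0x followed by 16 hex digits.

Little-endian stores the least-significant byte at the lowest address.
Reassemble most-significant byte first: 81 A2 4D 52 4F 89 8F 26 → 0x81A24D524F898F26.

0x81A24D524F898F26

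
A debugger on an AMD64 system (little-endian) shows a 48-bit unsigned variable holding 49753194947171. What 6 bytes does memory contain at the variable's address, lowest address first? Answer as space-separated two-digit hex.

49753194947171 in hexadecimal, padded to 48 bits, is 0x2D401182E263.
Split into bytes (most-significant first): 2D 40 11 82 E2 63.
In little-endian order the low byte comes first in memory.
So at ascending addresses the bytes are 63 E2 82 11 40 2D.

63 E2 82 11 40 2D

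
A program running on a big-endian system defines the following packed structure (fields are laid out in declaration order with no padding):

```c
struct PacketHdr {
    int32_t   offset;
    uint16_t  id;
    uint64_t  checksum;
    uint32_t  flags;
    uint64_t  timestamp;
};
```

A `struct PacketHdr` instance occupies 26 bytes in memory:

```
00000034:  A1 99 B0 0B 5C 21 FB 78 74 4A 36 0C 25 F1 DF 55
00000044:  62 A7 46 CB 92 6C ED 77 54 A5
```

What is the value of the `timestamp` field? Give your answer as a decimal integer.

5101331999465362597

`timestamp` follows `offset` (4 B), `id` (2 B), `checksum` (8 B), `flags` (4 B), so it starts at offset 4 + 2 + 8 + 4 = 18 and occupies 8 bytes.
Bytes at offsets 18..25: 46 CB 92 6C ED 77 54 A5.
Big-endian: lowest address holds the most-significant byte.
The bytes are already most-significant first: 0x46CB926CED7754A5.
0x46CB926CED7754A5 = 5101331999465362597.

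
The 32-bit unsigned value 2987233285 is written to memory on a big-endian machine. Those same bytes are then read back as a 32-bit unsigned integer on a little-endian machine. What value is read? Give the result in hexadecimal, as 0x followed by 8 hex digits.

0x05900DB2

2987233285 in 32-bit hexadecimal is 0xB20D9005.
Stored big-endian, the bytes at ascending addresses are B2 0D 90 05.
Read back as little-endian, the first byte is least significant, giving 0x05900DB2.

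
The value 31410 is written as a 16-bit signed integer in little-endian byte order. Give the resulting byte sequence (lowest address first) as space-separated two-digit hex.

31410 in hexadecimal, padded to 16 bits, is 0x7AB2.
Split into bytes (most-significant first): 7A B2.
In little-endian order the low byte comes first in memory.
So at ascending addresses the bytes are B2 7A.

B2 7A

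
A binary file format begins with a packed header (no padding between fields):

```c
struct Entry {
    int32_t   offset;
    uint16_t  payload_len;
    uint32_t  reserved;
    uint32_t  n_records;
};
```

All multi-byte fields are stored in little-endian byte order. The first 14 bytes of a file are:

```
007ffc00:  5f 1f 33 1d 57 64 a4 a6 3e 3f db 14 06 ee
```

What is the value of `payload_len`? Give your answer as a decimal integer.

25687

`payload_len` follows `offset` (4 bytes), so it starts at byte offset 4 and occupies 2 bytes.
Bytes at offsets 4..5: 57 64.
Little-endian: lowest address holds the least-significant byte.
Reassemble most-significant byte first: 64 57 → 0x6457.
0x6457 = 25687.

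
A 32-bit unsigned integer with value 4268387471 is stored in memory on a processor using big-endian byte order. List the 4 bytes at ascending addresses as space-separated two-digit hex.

4268387471 in hexadecimal, padded to 32 bits, is 0xFE6A6C8F.
Split into bytes (most-significant first): FE 6A 6C 8F.
Big-endian stores the most-significant byte at the lowest address.
So the memory order matches the most-significant-first order: FE 6A 6C 8F.

FE 6A 6C 8F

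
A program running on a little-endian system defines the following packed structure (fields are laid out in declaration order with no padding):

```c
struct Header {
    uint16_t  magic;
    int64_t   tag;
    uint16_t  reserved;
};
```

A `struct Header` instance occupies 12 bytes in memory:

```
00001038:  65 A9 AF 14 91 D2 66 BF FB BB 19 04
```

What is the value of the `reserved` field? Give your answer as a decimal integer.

`reserved` follows `magic` (2 B), `tag` (8 B), so it starts at offset 2 + 8 = 10 and occupies 2 bytes.
Bytes at offsets 10..11: 19 04.
In little-endian order the low byte comes first in memory.
Reassemble most-significant byte first: 04 19 → 0x0419.
0x0419 = 1049.

1049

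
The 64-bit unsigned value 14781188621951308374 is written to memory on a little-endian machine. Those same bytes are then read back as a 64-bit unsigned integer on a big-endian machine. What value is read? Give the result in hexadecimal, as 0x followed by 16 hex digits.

0x561274D1BC5421CD

14781188621951308374 in 64-bit hexadecimal is 0xCD2154BCD1741256.
Stored little-endian, the bytes at ascending addresses are 56 12 74 D1 BC 54 21 CD.
Read back as big-endian, the last byte is least significant, giving 0x561274D1BC5421CD.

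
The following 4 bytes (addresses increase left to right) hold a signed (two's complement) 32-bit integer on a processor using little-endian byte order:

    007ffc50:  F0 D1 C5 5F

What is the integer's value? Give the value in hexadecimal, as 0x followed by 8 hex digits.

Little-endian: lowest address holds the least-significant byte.
Reassemble most-significant byte first: 5F C5 D1 F0 → 0x5FC5D1F0.

0x5FC5D1F0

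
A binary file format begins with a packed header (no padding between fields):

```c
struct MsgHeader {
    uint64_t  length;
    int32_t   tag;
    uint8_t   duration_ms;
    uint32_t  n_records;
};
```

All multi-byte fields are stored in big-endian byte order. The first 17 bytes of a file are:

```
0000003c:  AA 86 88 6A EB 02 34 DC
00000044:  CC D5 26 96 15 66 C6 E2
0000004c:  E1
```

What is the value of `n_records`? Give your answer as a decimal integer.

`n_records` follows `length` (8 B), `tag` (4 B), `duration_ms` (1 B), so it starts at offset 8 + 4 + 1 = 13 and occupies 4 bytes.
Bytes at offsets 13..16: 66 C6 E2 E1.
Big-endian: lowest address holds the most-significant byte.
The bytes are already most-significant first: 0x66C6E2E1.
0x66C6E2E1 = 1724310241.

1724310241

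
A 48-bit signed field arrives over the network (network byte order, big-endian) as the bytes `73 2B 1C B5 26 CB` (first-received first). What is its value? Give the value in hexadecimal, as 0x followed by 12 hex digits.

0x732B1CB526CB

In big-endian order the high byte comes first in memory.
The bytes are already most-significant first: 0x732B1CB526CB.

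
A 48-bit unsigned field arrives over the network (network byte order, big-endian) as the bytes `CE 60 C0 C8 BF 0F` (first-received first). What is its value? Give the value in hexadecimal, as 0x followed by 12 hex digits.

Big-endian stores the most-significant byte at the lowest address.
The bytes are already most-significant first: 0xCE60C0C8BF0F.

0xCE60C0C8BF0F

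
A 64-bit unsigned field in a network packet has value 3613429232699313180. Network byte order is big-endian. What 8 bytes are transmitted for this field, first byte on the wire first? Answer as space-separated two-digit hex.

3613429232699313180 in hexadecimal, padded to 64 bits, is 0x32257ABE0C0E0C1C.
Split into bytes (most-significant first): 32 25 7A BE 0C 0E 0C 1C.
Big-endian: lowest address holds the most-significant byte.
So the memory order matches the most-significant-first order: 32 25 7A BE 0C 0E 0C 1C.

32 25 7A BE 0C 0E 0C 1C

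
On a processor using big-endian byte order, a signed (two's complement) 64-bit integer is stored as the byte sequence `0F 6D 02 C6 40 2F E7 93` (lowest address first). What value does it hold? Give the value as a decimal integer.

1111547733534042003

In big-endian order the high byte comes first in memory.
The bytes are already most-significant first: 0x0F6D02C6402FE793.
0x0F6D02C6402FE793 = 1111547733534042003.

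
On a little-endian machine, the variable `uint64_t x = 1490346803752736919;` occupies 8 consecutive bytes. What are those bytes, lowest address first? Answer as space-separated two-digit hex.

97 18 D2 95 85 C6 AE 14

1490346803752736919 in hexadecimal, padded to 64 bits, is 0x14AEC68595D21897.
Split into bytes (most-significant first): 14 AE C6 85 95 D2 18 97.
Little-endian: lowest address holds the least-significant byte.
So at ascending addresses the bytes are 97 18 D2 95 85 C6 AE 14.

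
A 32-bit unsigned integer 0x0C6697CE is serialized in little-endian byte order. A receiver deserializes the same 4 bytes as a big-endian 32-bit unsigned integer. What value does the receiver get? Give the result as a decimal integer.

3466028556

Stored little-endian, the bytes at ascending addresses are CE 97 66 0C.
Read back as big-endian, the last byte is least significant, giving 0xCE97660C.
0xCE97660C = 3466028556.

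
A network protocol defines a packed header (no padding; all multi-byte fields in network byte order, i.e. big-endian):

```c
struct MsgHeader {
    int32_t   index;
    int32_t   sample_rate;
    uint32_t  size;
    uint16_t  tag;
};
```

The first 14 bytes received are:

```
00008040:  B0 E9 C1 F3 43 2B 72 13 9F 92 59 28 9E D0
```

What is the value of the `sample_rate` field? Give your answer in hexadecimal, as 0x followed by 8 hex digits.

0x432B7213

`sample_rate` follows `index` (4 bytes), so it starts at byte offset 4 and occupies 4 bytes.
Bytes at offsets 4..7: 43 2B 72 13.
Big-endian: lowest address holds the most-significant byte.
The bytes are already most-significant first: 0x432B7213.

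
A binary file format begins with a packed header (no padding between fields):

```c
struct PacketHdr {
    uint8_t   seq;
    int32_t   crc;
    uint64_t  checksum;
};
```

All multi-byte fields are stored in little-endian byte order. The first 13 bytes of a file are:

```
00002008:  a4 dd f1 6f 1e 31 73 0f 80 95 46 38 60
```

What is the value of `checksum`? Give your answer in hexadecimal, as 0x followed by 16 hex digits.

0x60384695800F7331

`checksum` follows `seq` (1 B), `crc` (4 B), so it starts at offset 1 + 4 = 5 and occupies 8 bytes.
Bytes at offsets 5..12: 31 73 0F 80 95 46 38 60.
In little-endian order the low byte comes first in memory.
Reassemble most-significant byte first: 60 38 46 95 80 0F 73 31 → 0x60384695800F7331.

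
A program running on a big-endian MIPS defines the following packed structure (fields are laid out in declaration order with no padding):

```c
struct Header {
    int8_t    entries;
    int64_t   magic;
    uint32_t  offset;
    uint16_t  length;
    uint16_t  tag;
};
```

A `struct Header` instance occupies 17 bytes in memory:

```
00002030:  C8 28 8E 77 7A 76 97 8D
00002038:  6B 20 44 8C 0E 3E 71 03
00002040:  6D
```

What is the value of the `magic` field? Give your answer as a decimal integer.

2922404576069389675

`magic` follows `entries` (1 byte), so it starts at byte offset 1 and occupies 8 bytes.
Bytes at offsets 1..8: 28 8E 77 7A 76 97 8D 6B.
In big-endian order the high byte comes first in memory.
The bytes are already most-significant first: 0x288E777A76978D6B.
0x288E777A76978D6B = 2922404576069389675.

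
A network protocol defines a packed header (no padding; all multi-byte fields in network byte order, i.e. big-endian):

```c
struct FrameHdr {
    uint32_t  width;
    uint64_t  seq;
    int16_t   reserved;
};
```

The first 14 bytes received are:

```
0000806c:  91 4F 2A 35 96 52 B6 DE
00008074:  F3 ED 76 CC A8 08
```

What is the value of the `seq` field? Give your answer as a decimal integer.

`seq` follows `width` (4 bytes), so it starts at byte offset 4 and occupies 8 bytes.
Bytes at offsets 4..11: 96 52 B6 DE F3 ED 76 CC.
Big-endian stores the most-significant byte at the lowest address.
The bytes are already most-significant first: 0x9652B6DEF3ED76CC.
0x9652B6DEF3ED76CC = 10831921122470885068.

10831921122470885068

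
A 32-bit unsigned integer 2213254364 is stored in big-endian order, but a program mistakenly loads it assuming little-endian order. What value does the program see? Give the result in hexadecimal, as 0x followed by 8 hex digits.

2213254364 in 32-bit hexadecimal is 0x83EB94DC.
Stored big-endian, the bytes at ascending addresses are 83 EB 94 DC.
Read back as little-endian, the first byte is least significant, giving 0xDC94EB83.

0xDC94EB83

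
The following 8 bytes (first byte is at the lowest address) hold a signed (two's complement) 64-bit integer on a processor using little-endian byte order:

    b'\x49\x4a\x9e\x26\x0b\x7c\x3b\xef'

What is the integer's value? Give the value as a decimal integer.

Little-endian: lowest address holds the least-significant byte.
Reassemble most-significant byte first: EF 3B 7C 0B 26 9E 4A 49 → 0xEF3B7C0B269E4A49.
Top bit is set, so as a signed 64-bit value this is 0xEF3B7C0B269E4A49 − 2^64 = -1208235687684453815.

-1208235687684453815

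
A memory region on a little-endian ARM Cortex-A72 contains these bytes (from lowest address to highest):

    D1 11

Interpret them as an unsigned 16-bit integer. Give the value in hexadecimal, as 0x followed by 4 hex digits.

0x11D1

Little-endian: lowest address holds the least-significant byte.
Reassemble most-significant byte first: 11 D1 → 0x11D1.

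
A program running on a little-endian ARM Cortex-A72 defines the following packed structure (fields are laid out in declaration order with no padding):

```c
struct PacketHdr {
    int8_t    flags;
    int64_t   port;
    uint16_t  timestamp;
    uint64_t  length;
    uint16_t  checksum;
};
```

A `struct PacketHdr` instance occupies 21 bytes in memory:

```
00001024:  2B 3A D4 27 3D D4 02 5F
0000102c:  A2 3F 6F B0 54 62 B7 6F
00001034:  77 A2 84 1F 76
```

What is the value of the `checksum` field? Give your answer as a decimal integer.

30239

`checksum` follows `flags` (1 B), `port` (8 B), `timestamp` (2 B), `length` (8 B), so it starts at offset 1 + 8 + 2 + 8 = 19 and occupies 2 bytes.
Bytes at offsets 19..20: 1F 76.
In little-endian order the low byte comes first in memory.
Reassemble most-significant byte first: 76 1F → 0x761F.
0x761F = 30239.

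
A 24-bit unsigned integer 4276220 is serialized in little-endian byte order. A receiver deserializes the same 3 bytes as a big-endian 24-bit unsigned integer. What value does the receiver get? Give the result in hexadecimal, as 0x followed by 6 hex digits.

0xFC3F41

4276220 in 24-bit hexadecimal is 0x413FFC.
Stored little-endian, the bytes at ascending addresses are FC 3F 41.
Read back as big-endian, the last byte is least significant, giving 0xFC3F41.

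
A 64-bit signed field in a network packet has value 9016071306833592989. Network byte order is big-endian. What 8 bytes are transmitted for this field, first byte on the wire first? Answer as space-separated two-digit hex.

9016071306833592989 in hexadecimal, padded to 64 bits, is 0x7D1F85159968829D.
Split into bytes (most-significant first): 7D 1F 85 15 99 68 82 9D.
In big-endian order the high byte comes first in memory.
So the memory order matches the most-significant-first order: 7D 1F 85 15 99 68 82 9D.

7D 1F 85 15 99 68 82 9D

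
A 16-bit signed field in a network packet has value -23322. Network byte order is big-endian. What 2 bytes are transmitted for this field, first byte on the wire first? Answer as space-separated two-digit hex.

A4 E6

Two's complement of -23322 in 16 bits: 23322 = 0x5B1A; invert → 0xA4E5; add 1 → 0xA4E6.
Split into bytes (most-significant first): A4 E6.
In big-endian order the high byte comes first in memory.
So the memory order matches the most-significant-first order: A4 E6.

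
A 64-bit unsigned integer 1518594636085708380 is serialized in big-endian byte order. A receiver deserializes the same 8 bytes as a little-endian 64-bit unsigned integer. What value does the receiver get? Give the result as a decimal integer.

6685228135553766165

1518594636085708380 in 64-bit hexadecimal is 0x151321C691B3C65C.
Stored big-endian, the bytes at ascending addresses are 15 13 21 C6 91 B3 C6 5C.
Read back as little-endian, the first byte is least significant, giving 0x5CC6B391C6211315.
0x5CC6B391C6211315 = 6685228135553766165.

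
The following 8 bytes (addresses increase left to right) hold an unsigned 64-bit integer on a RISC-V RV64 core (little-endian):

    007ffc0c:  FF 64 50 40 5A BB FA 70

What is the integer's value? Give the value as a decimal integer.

8141025272726054143

In little-endian order the low byte comes first in memory.
Reassemble most-significant byte first: 70 FA BB 5A 40 50 64 FF → 0x70FABB5A405064FF.
0x70FABB5A405064FF = 8141025272726054143.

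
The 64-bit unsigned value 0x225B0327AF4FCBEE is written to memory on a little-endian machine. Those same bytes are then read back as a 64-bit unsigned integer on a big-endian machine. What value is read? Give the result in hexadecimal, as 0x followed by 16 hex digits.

Stored little-endian, the bytes at ascending addresses are EE CB 4F AF 27 03 5B 22.
Read back as big-endian, the last byte is least significant, giving 0xEECB4FAF27035B22.

0xEECB4FAF27035B22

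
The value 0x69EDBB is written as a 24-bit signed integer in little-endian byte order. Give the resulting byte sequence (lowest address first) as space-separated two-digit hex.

Split into bytes (most-significant first): 69 ED BB.
Little-endian stores the least-significant byte at the lowest address.
So at ascending addresses the bytes are BB ED 69.

BB ED 69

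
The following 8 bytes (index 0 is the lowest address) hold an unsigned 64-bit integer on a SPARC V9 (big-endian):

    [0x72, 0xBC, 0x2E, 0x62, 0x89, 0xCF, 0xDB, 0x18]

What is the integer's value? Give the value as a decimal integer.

8267534016699161368

Big-endian stores the most-significant byte at the lowest address.
The bytes are already most-significant first: 0x72BC2E6289CFDB18.
0x72BC2E6289CFDB18 = 8267534016699161368.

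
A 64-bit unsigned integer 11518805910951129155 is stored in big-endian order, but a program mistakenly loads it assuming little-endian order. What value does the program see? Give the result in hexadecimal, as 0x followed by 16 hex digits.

0x4370E95EF204DB9F

11518805910951129155 in 64-bit hexadecimal is 0x9FDB04F25EE97043.
Stored big-endian, the bytes at ascending addresses are 9F DB 04 F2 5E E9 70 43.
Read back as little-endian, the first byte is least significant, giving 0x4370E95EF204DB9F.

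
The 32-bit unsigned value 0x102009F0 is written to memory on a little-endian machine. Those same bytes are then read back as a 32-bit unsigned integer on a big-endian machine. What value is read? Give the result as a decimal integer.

4027129872

Stored little-endian, the bytes at ascending addresses are F0 09 20 10.
Read back as big-endian, the last byte is least significant, giving 0xF0092010.
0xF0092010 = 4027129872.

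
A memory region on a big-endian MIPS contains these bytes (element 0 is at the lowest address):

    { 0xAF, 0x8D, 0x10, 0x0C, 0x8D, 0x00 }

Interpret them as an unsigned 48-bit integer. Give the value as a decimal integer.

193020394507520

Big-endian stores the most-significant byte at the lowest address.
The bytes are already most-significant first: 0xAF8D100C8D00.
0xAF8D100C8D00 = 193020394507520.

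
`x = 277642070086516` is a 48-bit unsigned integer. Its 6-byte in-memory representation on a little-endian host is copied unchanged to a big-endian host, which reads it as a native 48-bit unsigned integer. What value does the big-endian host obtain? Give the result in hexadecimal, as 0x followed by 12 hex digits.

0x7453F69483FC

277642070086516 in 48-bit hexadecimal is 0xFC8394F65374.
Stored little-endian, the bytes at ascending addresses are 74 53 F6 94 83 FC.
Read back as big-endian, the last byte is least significant, giving 0x7453F69483FC.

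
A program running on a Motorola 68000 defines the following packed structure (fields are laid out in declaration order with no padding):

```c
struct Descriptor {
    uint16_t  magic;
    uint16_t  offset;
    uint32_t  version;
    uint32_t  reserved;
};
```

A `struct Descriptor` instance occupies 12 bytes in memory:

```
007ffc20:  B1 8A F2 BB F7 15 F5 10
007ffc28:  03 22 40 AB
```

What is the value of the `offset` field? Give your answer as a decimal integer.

62139

`offset` follows `magic` (2 bytes), so it starts at byte offset 2 and occupies 2 bytes.
Bytes at offsets 2..3: F2 BB.
Big-endian stores the most-significant byte at the lowest address.
The bytes are already most-significant first: 0xF2BB.
0xF2BB = 62139.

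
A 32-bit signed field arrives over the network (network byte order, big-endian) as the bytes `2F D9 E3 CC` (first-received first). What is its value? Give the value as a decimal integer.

Big-endian stores the most-significant byte at the lowest address.
The bytes are already most-significant first: 0x2FD9E3CC.
0x2FD9E3CC = 802808780.

802808780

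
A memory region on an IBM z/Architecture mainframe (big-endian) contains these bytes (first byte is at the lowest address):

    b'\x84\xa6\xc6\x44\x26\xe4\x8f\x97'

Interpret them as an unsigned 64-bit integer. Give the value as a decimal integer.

Big-endian stores the most-significant byte at the lowest address.
The bytes are already most-significant first: 0x84A6C64426E48F97.
0x84A6C64426E48F97 = 9558545255153045399.

9558545255153045399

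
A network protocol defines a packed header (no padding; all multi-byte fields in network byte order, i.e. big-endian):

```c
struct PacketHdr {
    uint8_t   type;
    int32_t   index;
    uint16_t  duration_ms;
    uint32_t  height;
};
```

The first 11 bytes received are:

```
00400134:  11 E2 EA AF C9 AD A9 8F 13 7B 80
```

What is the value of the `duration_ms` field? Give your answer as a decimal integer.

`duration_ms` follows `type` (1 B), `index` (4 B), so it starts at offset 1 + 4 = 5 and occupies 2 bytes.
Bytes at offsets 5..6: AD A9.
In big-endian order the high byte comes first in memory.
The bytes are already most-significant first: 0xADA9.
0xADA9 = 44457.

44457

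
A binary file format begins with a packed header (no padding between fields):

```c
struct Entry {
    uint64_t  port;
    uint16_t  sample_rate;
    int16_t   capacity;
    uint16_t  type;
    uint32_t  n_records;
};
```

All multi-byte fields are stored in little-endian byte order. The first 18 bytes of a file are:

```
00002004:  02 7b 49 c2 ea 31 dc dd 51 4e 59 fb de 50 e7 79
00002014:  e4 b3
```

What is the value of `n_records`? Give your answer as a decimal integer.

3018095079

`n_records` follows `port` (8 B), `sample_rate` (2 B), `capacity` (2 B), `type` (2 B), so it starts at offset 8 + 2 + 2 + 2 = 14 and occupies 4 bytes.
Bytes at offsets 14..17: E7 79 E4 B3.
Little-endian stores the least-significant byte at the lowest address.
Reassemble most-significant byte first: B3 E4 79 E7 → 0xB3E479E7.
0xB3E479E7 = 3018095079.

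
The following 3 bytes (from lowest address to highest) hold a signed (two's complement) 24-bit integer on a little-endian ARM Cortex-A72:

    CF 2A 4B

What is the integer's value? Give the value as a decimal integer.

4926159

Little-endian: lowest address holds the least-significant byte.
Reassemble most-significant byte first: 4B 2A CF → 0x4B2ACF.
0x4B2ACF = 4926159.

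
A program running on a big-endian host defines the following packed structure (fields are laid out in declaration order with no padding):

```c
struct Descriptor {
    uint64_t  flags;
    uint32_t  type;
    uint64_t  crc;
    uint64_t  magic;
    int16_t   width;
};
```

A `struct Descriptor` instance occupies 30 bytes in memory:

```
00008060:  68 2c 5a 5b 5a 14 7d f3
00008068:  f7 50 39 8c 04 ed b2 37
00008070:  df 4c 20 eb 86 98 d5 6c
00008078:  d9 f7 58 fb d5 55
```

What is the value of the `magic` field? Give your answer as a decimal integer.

`magic` follows `flags` (8 B), `type` (4 B), `crc` (8 B), so it starts at offset 8 + 4 + 8 = 20 and occupies 8 bytes.
Bytes at offsets 20..27: 86 98 D5 6C D9 F7 58 FB.
Big-endian: lowest address holds the most-significant byte.
The bytes are already most-significant first: 0x8698D56CD9F758FB.
0x8698D56CD9F758FB = 9698736461032413435.

9698736461032413435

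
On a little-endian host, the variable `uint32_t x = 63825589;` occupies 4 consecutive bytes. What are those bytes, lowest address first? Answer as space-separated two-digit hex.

B5 E6 CD 03

63825589 in hexadecimal, padded to 32 bits, is 0x03CDE6B5.
Split into bytes (most-significant first): 03 CD E6 B5.
In little-endian order the low byte comes first in memory.
So at ascending addresses the bytes are B5 E6 CD 03.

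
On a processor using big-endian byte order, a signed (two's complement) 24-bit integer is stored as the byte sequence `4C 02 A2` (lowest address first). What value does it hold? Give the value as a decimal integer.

4981410

In big-endian order the high byte comes first in memory.
The bytes are already most-significant first: 0x4C02A2.
0x4C02A2 = 4981410.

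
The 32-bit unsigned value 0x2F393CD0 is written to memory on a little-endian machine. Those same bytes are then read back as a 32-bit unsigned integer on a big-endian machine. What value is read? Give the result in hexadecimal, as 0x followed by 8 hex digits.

Stored little-endian, the bytes at ascending addresses are D0 3C 39 2F.
Read back as big-endian, the last byte is least significant, giving 0xD03C392F.

0xD03C392F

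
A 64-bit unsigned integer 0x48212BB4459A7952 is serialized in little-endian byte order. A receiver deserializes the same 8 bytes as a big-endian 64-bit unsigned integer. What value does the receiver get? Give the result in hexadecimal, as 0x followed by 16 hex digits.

Stored little-endian, the bytes at ascending addresses are 52 79 9A 45 B4 2B 21 48.
Read back as big-endian, the last byte is least significant, giving 0x52799A45B42B2148.

0x52799A45B42B2148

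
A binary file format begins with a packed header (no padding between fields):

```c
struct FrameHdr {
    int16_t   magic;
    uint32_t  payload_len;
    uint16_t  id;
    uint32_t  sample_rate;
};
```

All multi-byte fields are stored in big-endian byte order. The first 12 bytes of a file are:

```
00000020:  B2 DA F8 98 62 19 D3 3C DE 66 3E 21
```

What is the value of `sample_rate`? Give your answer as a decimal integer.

3731242529

`sample_rate` follows `magic` (2 B), `payload_len` (4 B), `id` (2 B), so it starts at offset 2 + 4 + 2 = 8 and occupies 4 bytes.
Bytes at offsets 8..11: DE 66 3E 21.
Big-endian: lowest address holds the most-significant byte.
The bytes are already most-significant first: 0xDE663E21.
0xDE663E21 = 3731242529.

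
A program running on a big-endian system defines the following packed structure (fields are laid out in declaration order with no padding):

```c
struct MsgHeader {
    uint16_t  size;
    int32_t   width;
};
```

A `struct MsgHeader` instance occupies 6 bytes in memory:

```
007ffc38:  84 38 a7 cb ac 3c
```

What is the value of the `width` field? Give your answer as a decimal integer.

-1479824324

`width` follows `size` (2 bytes), so it starts at byte offset 2 and occupies 4 bytes.
Bytes at offsets 2..5: A7 CB AC 3C.
Big-endian stores the most-significant byte at the lowest address.
The bytes are already most-significant first: 0xA7CBAC3C.
Top bit is set, so as a signed 32-bit value this is 0xA7CBAC3C − 2^32 = -1479824324.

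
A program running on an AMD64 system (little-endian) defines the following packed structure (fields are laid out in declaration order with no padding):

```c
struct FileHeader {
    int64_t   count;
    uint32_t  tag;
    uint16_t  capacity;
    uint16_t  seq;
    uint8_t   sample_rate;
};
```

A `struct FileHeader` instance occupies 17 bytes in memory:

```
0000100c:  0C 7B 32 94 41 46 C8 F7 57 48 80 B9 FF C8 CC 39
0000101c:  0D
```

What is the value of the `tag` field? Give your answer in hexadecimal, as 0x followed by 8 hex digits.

0xB9804857

`tag` follows `count` (8 bytes), so it starts at byte offset 8 and occupies 4 bytes.
Bytes at offsets 8..11: 57 48 80 B9.
In little-endian order the low byte comes first in memory.
Reassemble most-significant byte first: B9 80 48 57 → 0xB9804857.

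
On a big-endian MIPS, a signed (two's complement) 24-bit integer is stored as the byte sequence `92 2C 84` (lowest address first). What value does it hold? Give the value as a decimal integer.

-7197564

In big-endian order the high byte comes first in memory.
The bytes are already most-significant first: 0x922C84.
Top bit is set, so as a signed 24-bit value this is 0x922C84 − 2^24 = -7197564.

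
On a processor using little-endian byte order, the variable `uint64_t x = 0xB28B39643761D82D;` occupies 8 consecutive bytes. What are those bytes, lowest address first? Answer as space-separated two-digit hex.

Split into bytes (most-significant first): B2 8B 39 64 37 61 D8 2D.
Little-endian stores the least-significant byte at the lowest address.
So at ascending addresses the bytes are 2D D8 61 37 64 39 8B B2.

2D D8 61 37 64 39 8B B2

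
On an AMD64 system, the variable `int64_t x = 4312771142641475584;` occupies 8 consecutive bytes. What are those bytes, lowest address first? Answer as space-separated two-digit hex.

00 60 B3 12 81 0A DA 3B

4312771142641475584 in hexadecimal, padded to 64 bits, is 0x3BDA0A8112B36000.
Split into bytes (most-significant first): 3B DA 0A 81 12 B3 60 00.
In little-endian order the low byte comes first in memory.
So at ascending addresses the bytes are 00 60 B3 12 81 0A DA 3B.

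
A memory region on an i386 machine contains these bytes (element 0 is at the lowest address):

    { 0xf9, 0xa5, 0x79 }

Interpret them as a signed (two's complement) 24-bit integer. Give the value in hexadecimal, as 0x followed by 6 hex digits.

0x79A5F9

Little-endian stores the least-significant byte at the lowest address.
Reassemble most-significant byte first: 79 A5 F9 → 0x79A5F9.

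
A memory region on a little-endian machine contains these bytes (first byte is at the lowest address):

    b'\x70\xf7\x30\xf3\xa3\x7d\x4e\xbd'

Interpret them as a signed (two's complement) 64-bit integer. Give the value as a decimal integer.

In little-endian order the low byte comes first in memory.
Reassemble most-significant byte first: BD 4E 7D A3 F3 30 F7 70 → 0xBD4E7DA3F330F770.
Top bit is set, so as a signed 64-bit value this is 0xBD4E7DA3F330F770 − 2^64 = -4805765609244526736.

-4805765609244526736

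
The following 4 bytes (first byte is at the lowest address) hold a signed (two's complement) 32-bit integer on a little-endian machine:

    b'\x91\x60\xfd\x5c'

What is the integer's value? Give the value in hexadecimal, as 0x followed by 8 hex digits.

Little-endian: lowest address holds the least-significant byte.
Reassemble most-significant byte first: 5C FD 60 91 → 0x5CFD6091.

0x5CFD6091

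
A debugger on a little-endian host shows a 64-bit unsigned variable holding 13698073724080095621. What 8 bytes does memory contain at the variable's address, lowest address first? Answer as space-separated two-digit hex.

85 01 E8 FE 79 55 19 BE

13698073724080095621 in hexadecimal, padded to 64 bits, is 0xBE195579FEE80185.
Split into bytes (most-significant first): BE 19 55 79 FE E8 01 85.
Little-endian: lowest address holds the least-significant byte.
So at ascending addresses the bytes are 85 01 E8 FE 79 55 19 BE.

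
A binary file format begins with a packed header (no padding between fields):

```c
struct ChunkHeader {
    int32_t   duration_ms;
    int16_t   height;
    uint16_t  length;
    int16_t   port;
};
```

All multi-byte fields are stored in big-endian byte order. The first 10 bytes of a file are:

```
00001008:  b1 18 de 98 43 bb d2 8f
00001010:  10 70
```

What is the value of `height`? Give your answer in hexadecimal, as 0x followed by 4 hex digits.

0x43BB

`height` follows `duration_ms` (4 bytes), so it starts at byte offset 4 and occupies 2 bytes.
Bytes at offsets 4..5: 43 BB.
In big-endian order the high byte comes first in memory.
The bytes are already most-significant first: 0x43BB.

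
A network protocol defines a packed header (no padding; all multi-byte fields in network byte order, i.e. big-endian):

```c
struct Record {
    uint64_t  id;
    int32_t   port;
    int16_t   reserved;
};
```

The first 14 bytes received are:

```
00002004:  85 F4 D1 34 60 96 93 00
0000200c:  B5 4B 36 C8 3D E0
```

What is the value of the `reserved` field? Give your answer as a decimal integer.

`reserved` follows `id` (8 B), `port` (4 B), so it starts at offset 8 + 4 = 12 and occupies 2 bytes.
Bytes at offsets 12..13: 3D E0.
In big-endian order the high byte comes first in memory.
The bytes are already most-significant first: 0x3DE0.
0x3DE0 = 15840.

15840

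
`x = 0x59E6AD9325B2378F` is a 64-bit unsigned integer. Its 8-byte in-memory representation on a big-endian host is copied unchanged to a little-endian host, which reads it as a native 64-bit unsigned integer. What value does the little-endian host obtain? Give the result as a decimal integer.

10319912945603962457

Stored big-endian, the bytes at ascending addresses are 59 E6 AD 93 25 B2 37 8F.
Read back as little-endian, the first byte is least significant, giving 0x8F37B22593ADE659.
0x8F37B22593ADE659 = 10319912945603962457.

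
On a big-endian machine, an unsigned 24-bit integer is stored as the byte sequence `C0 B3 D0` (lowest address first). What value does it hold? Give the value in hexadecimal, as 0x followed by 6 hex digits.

Big-endian: lowest address holds the most-significant byte.
The bytes are already most-significant first: 0xC0B3D0.

0xC0B3D0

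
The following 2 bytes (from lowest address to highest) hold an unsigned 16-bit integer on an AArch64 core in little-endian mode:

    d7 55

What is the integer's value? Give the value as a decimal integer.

Little-endian stores the least-significant byte at the lowest address.
Reassemble most-significant byte first: 55 D7 → 0x55D7.
0x55D7 = 21975.

21975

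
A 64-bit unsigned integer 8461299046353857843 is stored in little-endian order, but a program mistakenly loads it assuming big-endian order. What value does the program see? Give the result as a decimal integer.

8461299046353857843 in 64-bit hexadecimal is 0x756C92A71C45ED33.
Stored little-endian, the bytes at ascending addresses are 33 ED 45 1C A7 92 6C 75.
Read back as big-endian, the last byte is least significant, giving 0x33ED451CA7926C75.
0x33ED451CA7926C75 = 3741722854787542133.

3741722854787542133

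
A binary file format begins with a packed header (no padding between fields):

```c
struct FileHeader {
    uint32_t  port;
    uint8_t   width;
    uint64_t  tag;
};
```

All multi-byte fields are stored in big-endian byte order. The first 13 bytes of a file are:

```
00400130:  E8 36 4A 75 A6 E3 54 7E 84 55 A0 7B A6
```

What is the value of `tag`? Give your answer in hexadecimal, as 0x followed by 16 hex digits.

0xE3547E8455A07BA6

`tag` follows `port` (4 B), `width` (1 B), so it starts at offset 4 + 1 = 5 and occupies 8 bytes.
Bytes at offsets 5..12: E3 54 7E 84 55 A0 7B A6.
Big-endian: lowest address holds the most-significant byte.
The bytes are already most-significant first: 0xE3547E8455A07BA6.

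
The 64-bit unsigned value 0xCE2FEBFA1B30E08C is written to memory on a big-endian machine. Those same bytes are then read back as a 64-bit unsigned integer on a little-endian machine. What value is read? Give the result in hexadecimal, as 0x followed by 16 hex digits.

0x8CE0301BFAEB2FCE

Stored big-endian, the bytes at ascending addresses are CE 2F EB FA 1B 30 E0 8C.
Read back as little-endian, the first byte is least significant, giving 0x8CE0301BFAEB2FCE.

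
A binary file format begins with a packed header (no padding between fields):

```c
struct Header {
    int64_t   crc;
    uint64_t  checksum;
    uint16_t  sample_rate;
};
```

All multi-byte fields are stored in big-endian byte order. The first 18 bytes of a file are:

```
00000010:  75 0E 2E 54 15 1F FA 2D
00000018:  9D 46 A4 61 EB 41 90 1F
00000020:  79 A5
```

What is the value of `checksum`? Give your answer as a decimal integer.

11332926252790157343

`checksum` follows `crc` (8 bytes), so it starts at byte offset 8 and occupies 8 bytes.
Bytes at offsets 8..15: 9D 46 A4 61 EB 41 90 1F.
Big-endian stores the most-significant byte at the lowest address.
The bytes are already most-significant first: 0x9D46A461EB41901F.
0x9D46A461EB41901F = 11332926252790157343.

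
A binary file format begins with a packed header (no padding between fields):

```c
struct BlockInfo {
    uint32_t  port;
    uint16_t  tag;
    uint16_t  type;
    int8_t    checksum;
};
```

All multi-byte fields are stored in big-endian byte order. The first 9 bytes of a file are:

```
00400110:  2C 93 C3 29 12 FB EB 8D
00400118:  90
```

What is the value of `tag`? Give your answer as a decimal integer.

4859

`tag` follows `port` (4 bytes), so it starts at byte offset 4 and occupies 2 bytes.
Bytes at offsets 4..5: 12 FB.
Big-endian: lowest address holds the most-significant byte.
The bytes are already most-significant first: 0x12FB.
0x12FB = 4859.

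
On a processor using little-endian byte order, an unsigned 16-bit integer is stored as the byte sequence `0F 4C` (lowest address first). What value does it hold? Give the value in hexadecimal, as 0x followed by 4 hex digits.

Little-endian stores the least-significant byte at the lowest address.
Reassemble most-significant byte first: 4C 0F → 0x4C0F.

0x4C0F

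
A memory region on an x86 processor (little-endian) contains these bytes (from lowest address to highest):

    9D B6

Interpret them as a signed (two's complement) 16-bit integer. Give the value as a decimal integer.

Little-endian: lowest address holds the least-significant byte.
Reassemble most-significant byte first: B6 9D → 0xB69D.
Top bit is set, so as a signed 16-bit value this is 0xB69D − 2^16 = -18787.

-18787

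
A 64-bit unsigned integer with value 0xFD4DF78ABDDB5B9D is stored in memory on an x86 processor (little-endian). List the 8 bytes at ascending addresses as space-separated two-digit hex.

9D 5B DB BD 8A F7 4D FD

Split into bytes (most-significant first): FD 4D F7 8A BD DB 5B 9D.
Little-endian stores the least-significant byte at the lowest address.
So at ascending addresses the bytes are 9D 5B DB BD 8A F7 4D FD.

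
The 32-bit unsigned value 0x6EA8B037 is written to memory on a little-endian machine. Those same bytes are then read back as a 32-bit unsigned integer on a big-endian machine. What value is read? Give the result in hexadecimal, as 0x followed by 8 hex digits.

Stored little-endian, the bytes at ascending addresses are 37 B0 A8 6E.
Read back as big-endian, the last byte is least significant, giving 0x37B0A86E.

0x37B0A86E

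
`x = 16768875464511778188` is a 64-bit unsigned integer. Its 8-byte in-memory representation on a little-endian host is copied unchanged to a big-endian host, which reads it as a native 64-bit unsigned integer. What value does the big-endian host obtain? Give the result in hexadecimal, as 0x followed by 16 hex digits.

16768875464511778188 in 64-bit hexadecimal is 0xE8B70363C0FCED8C.
Stored little-endian, the bytes at ascending addresses are 8C ED FC C0 63 03 B7 E8.
Read back as big-endian, the last byte is least significant, giving 0x8CEDFCC06303B7E8.

0x8CEDFCC06303B7E8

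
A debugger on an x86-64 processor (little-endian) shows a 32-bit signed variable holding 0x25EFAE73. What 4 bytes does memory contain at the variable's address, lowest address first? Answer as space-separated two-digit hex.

Split into bytes (most-significant first): 25 EF AE 73.
Little-endian stores the least-significant byte at the lowest address.
So at ascending addresses the bytes are 73 AE EF 25.

73 AE EF 25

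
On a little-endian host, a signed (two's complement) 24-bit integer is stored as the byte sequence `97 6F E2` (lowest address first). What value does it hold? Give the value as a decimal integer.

Little-endian: lowest address holds the least-significant byte.
Reassemble most-significant byte first: E2 6F 97 → 0xE26F97.
Top bit is set, so as a signed 24-bit value this is 0xE26F97 − 2^24 = -1937513.

-1937513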